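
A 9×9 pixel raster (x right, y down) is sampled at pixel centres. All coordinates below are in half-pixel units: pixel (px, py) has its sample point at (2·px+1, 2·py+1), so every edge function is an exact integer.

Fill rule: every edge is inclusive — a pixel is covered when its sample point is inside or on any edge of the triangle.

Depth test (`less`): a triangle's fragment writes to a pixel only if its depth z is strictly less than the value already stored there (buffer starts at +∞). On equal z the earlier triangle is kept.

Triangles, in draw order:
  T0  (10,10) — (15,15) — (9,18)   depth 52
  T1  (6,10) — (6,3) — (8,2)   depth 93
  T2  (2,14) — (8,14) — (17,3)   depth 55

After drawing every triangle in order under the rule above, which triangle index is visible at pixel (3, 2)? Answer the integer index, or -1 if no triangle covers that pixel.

T0:
  2·area = 45
  edge (10, 10)→(15, 15): d=(5,5) inclusive
  edge (15, 15)→(9, 18): d=(-6,3) inclusive
  edge (9, 18)→(10, 10): d=(1,-8) inclusive
    (0,0)@(1, 1): e=[0,126,-81] → ·  [on edge]
    (1,1)@(3, 3): e=[0,108,-63] → ·  [on edge]
    (2,2)@(5, 5): e=[0,90,-45] → ·  [on edge]
    (3,3)@(7, 7): e=[0,72,-27] → ·  [on edge]
    (4,4)@(9, 9): e=[0,54,-9] → ·  [on edge]
    (5,5)@(11, 11): e=[0,36,9] → #  [on edge]
    (6,5)@(13, 11): e=[-10,30,25] → ·
    (5,6)@(11, 13): e=[10,24,11] → #
    (6,6)@(13, 13): e=[0,18,27] → #  [on edge]
    (7,6)@(15, 13): e=[-10,12,43] → ·
    (5,7)@(11, 15): e=[20,12,13] → #
    (7,7)@(15, 15): e=[0,0,45] → #  [on edge]
    (5,8)@(11, 17): e=[30,0,15] → #  [on edge]
    (8,8)@(17, 17): e=[0,-18,63] → ·  [on edge]
  covered (7 px):
    · · · · · · · · ·
    · · · · · · · · ·
    · · · · · · · · ·
    · · · · · · · · ·
    · · · · · · · · ·
    · · · · · # · · ·
    · · · · · # # · ·
    · · · · · # # # ·
    · · · · · # · · ·
T1:
  2·area = 14
  edge (6, 10)→(6, 3): d=(0,-7) inclusive
  edge (6, 3)→(8, 2): d=(2,-1) inclusive
  edge (8, 2)→(6, 10): d=(-2,8) inclusive
    (3,1)@(7, 3): e=[7,1,6] → #
    (4,1)@(9, 3): e=[21,3,-10] → ·
    (3,2)@(7, 5): e=[7,5,2] → #
    (4,2)@(9, 5): e=[21,7,-14] → ·
    (3,3)@(7, 7): e=[7,9,-2] → ·
  covered (2 px):
    · · · · · · · · ·
    · · · # · · · · ·
    · · · # · · · · ·
    · · · · · · · · ·
    · · · · · · · · ·
    · · · · · · · · ·
    · · · · · · · · ·
    · · · · · · · · ·
    · · · · · · · · ·
T2:
  2·area = 66  (B↔C swapped to make it positive)
  edge (2, 14)→(17, 3): d=(15,-11) inclusive
  edge (17, 3)→(8, 14): d=(-9,11) inclusive
  edge (8, 14)→(2, 14): d=(-6,0) inclusive
    (8,1)@(17, 3): e=[0,0,66] → #  [on edge]
    (7,2)@(15, 5): e=[8,4,54] → #
    (8,2)@(17, 5): e=[30,-18,54] → ·
    (6,3)@(13, 7): e=[16,8,42] → #
    (7,3)@(15, 7): e=[38,-14,42] → ·
    (4,4)@(9, 9): e=[2,34,30] → #
    (5,4)@(11, 9): e=[24,12,30] → #
    (6,4)@(13, 9): e=[46,-10,30] → ·
    (3,5)@(7, 11): e=[10,38,18] → #
    (5,5)@(11, 11): e=[54,-6,18] → ·
    (2,6)@(5, 13): e=[18,42,6] → #
    (4,6)@(9, 13): e=[62,-2,6] → ·
  covered (9 px):
    · · · · · · · · ·
    · · · · · · · · #
    · · · · · · · # ·
    · · · · · · # · ·
    · · · · # # · · ·
    · · · # # · · · ·
    · · # # · · · · ·
    · · · · · · · · ·
    · · · · · · · · ·

Z-buffer (winner per pixel, '.' = empty):
  . . . . . . . . .
  . . . 1 . . . . 2
  . . . 1 . . . 2 .
  . . . . . . 2 . .
  . . . . 2 2 . . .
  . . . 2 2 0 . . .
  . . 2 2 . 0 0 . .
  . . . . . 0 0 0 .
  . . . . . 0 . . .

Result: 1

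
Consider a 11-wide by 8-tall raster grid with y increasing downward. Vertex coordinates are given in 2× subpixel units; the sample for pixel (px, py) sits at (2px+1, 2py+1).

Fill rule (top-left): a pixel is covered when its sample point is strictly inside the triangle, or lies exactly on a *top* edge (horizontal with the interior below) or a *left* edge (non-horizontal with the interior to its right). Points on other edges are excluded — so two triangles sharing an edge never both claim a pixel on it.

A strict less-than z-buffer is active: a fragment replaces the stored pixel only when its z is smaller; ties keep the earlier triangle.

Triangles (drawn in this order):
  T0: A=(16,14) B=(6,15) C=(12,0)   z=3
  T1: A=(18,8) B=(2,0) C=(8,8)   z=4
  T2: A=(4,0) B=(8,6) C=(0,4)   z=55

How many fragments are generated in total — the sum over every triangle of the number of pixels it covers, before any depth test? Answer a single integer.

T0:
  2·area = 144
  edge (16, 14)→(6, 15): d=(-10,1) right/bottom  bias=-1
  edge (6, 15)→(12, 0): d=(6,-15) top-left  bias=+0
  edge (12, 0)→(16, 14): d=(4,14) right/bottom  bias=-1
    (5,1)@(11, 3): e=[115,3,26] → #
    (6,1)@(13, 3): e=[113,33,-2] → ·
    (5,2)@(11, 5): e=[95,15,34] → #
    (6,2)@(13, 5): e=[93,45,6] → #
    (7,2)@(15, 5): e=[91,75,-22] → ·
    (5,3)@(11, 7): e=[75,27,42] → #
    (7,3)@(15, 7): e=[71,87,-14] → ·
    (4,4)@(9, 9): e=[57,9,78] → #
    (7,4)@(15, 9): e=[51,99,-6] → ·
    (4,5)@(9, 11): e=[37,21,86] → #
    (7,5)@(15, 11): e=[31,111,2] → #
    (8,5)@(17, 11): e=[29,141,-26] → ·
  covered (17 px):
    · · · · · · · · · · ·
    · · · · · # · · · · ·
    · · · · · # # · · · ·
    · · · · · # # · · · ·
    · · · · # # # · · · ·
    · · · · # # # # · · ·
    · · · # # # # # · · ·
    · · · · · · · · · · ·
T1:
  2·area = 80  (B↔C swapped to make it positive)
  edge (18, 8)→(8, 8): d=(-10,0) right/bottom  bias=-1
  edge (8, 8)→(2, 0): d=(-6,-8) top-left  bias=+0
  edge (2, 0)→(18, 8): d=(16,8) right/bottom  bias=-1
    (1,0)@(3, 1): e=[70,2,8] → #
    (2,0)@(5, 1): e=[70,18,-8] → ·
    (1,1)@(3, 3): e=[50,-10,40] → ·
    (2,1)@(5, 3): e=[50,6,24] → #
    (3,1)@(7, 3): e=[50,22,8] → #
    (4,1)@(9, 3): e=[50,38,-8] → ·
    (2,2)@(5, 5): e=[30,-6,56] → ·
    (3,2)@(7, 5): e=[30,10,40] → #
    (4,2)@(9, 5): e=[30,26,24] → #
    (5,2)@(11, 5): e=[30,42,8] → #
    (6,2)@(13, 5): e=[30,58,-8] → ·
    (3,3)@(7, 7): e=[10,-2,72] → ·
  covered (10 px):
    · # · · · · · · · · ·
    · · # # · · · · · · ·
    · · · # # # · · · · ·
    · · · · # # # # · · ·
    · · · · · · · · · · ·
    · · · · · · · · · · ·
    · · · · · · · · · · ·
    · · · · · · · · · · ·
T2:
  2·area = 40
  edge (4, 0)→(8, 6): d=(4,6) right/bottom  bias=-1
  edge (8, 6)→(0, 4): d=(-8,-2) top-left  bias=+0
  edge (0, 4)→(4, 0): d=(4,-4) top-left  bias=+0
    (1,0)@(3, 1): e=[10,30,0] → #  [on edge]
    (2,0)@(5, 1): e=[-2,34,8] → ·
    (0,1)@(1, 3): e=[30,10,0] → #  [on edge]
    (2,1)@(5, 3): e=[6,18,16] → #
    (3,1)@(7, 3): e=[-6,22,24] → ·
    (0,2)@(1, 5): e=[38,-6,8] → ·
    (1,2)@(3, 5): e=[26,-2,16] → ·
    (2,2)@(5, 5): e=[14,2,24] → #
    (3,2)@(7, 5): e=[2,6,32] → #
    (4,2)@(9, 5): e=[-10,10,40] → ·
    (2,3)@(5, 7): e=[22,-14,32] → ·
    (3,3)@(7, 7): e=[10,-10,40] → ·
  covered (6 px):
    · # · · · · · · · · ·
    # # # · · · · · · · ·
    · · # # · · · · · · ·
    · · · · · · · · · · ·
    · · · · · · · · · · ·
    · · · · · · · · · · ·
    · · · · · · · · · · ·
    · · · · · · · · · · ·

Final: 33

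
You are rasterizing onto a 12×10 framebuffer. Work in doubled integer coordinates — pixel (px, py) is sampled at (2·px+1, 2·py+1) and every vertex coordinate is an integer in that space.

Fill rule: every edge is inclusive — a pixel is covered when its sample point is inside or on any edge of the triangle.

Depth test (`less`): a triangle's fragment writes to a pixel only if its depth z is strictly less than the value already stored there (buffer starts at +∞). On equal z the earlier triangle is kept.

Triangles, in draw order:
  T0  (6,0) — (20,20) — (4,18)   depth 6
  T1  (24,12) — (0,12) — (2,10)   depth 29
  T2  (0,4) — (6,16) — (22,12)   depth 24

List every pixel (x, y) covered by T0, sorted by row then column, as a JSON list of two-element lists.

T0:
  2·area = 292
  edge (6, 0)→(20, 20): d=(14,20) inclusive
  edge (20, 20)→(4, 18): d=(-16,-2) inclusive
  edge (4, 18)→(6, 0): d=(2,-18) inclusive
    (3,1)@(7, 3): e=[22,246,24] → #
    (4,1)@(9, 3): e=[-18,250,60] → ·
    (3,2)@(7, 5): e=[50,214,28] → #
    (4,2)@(9, 5): e=[10,218,64] → #
    (5,2)@(11, 5): e=[-30,222,100] → ·
    (3,3)@(7, 7): e=[78,182,32] → #
    (5,3)@(11, 7): e=[-2,190,104] → ·
    (2,4)@(5, 9): e=[146,146,0] → #  [on edge]
    (5,4)@(11, 9): e=[26,158,108] → #
    (6,4)@(13, 9): e=[-14,162,144] → ·
    (2,5)@(5, 11): e=[174,114,4] → #
    (6,5)@(13, 11): e=[14,130,148] → #
  covered (37 px):
    · · · · · · · · · · · ·
    · · · # · · · · · · · ·
    · · · # # · · · · · · ·
    · · · # # · · · · · · ·
    · · # # # # · · · · · ·
    · · # # # # # · · · · ·
    · · # # # # # # · · · ·
    · · # # # # # # · · · ·
    · · # # # # # # # · · ·
    · · · · · · # # # # · ·
T1:
  2·area = 48
  edge (24, 12)→(0, 12): d=(-24,0) inclusive
  edge (0, 12)→(2, 10): d=(2,-2) inclusive
  edge (2, 10)→(24, 12): d=(22,2) inclusive
    (5,0)@(11, 1): e=[264,0,-216] → ·  [on edge]
    (4,1)@(9, 3): e=[216,0,-168] → ·  [on edge]
    (3,2)@(7, 5): e=[168,0,-120] → ·  [on edge]
    (2,3)@(5, 7): e=[120,0,-72] → ·  [on edge]
    (1,4)@(3, 9): e=[72,0,-24] → ·  [on edge]
    (0,5)@(1, 11): e=[24,0,24] → #  [on edge]
    (1,5)@(3, 11): e=[24,4,20] → #
    (2,5)@(5, 11): e=[24,8,16] → #
    (3,5)@(7, 11): e=[24,12,12] → #
    (4,5)@(9, 11): e=[24,16,8] → #
    (5,5)@(11, 11): e=[24,20,4] → #
    (6,5)@(13, 11): e=[24,24,0] → #  [on edge]
  covered (7 px):
    · · · · · · · · · · · ·
    · · · · · · · · · · · ·
    · · · · · · · · · · · ·
    · · · · · · · · · · · ·
    · · · · · · · · · · · ·
    # # # # # # # · · · · ·
    · · · · · · · · · · · ·
    · · · · · · · · · · · ·
    · · · · · · · · · · · ·
    · · · · · · · · · · · ·
T2:
  2·area = 216  (B↔C swapped to make it positive)
  edge (0, 4)→(22, 12): d=(22,8) inclusive
  edge (22, 12)→(6, 16): d=(-16,4) inclusive
  edge (6, 16)→(0, 4): d=(-6,-12) inclusive
    (0,2)@(1, 5): e=[14,196,6] → #
    (1,2)@(3, 5): e=[-2,188,30] → ·
    (0,3)@(1, 7): e=[58,164,-6] → ·
    (1,3)@(3, 7): e=[42,156,18] → #
    (2,3)@(5, 7): e=[26,148,42] → #
    (3,3)@(7, 7): e=[10,140,66] → #
    (4,3)@(9, 7): e=[-6,132,90] → ·
    (1,4)@(3, 9): e=[86,124,6] → #
    (4,4)@(9, 9): e=[38,100,78] → #
    (5,4)@(11, 9): e=[22,92,102] → #
    (6,4)@(13, 9): e=[6,84,126] → #
    (7,4)@(15, 9): e=[-10,76,150] → ·
  covered (27 px):
    · · · · · · · · · · · ·
    · · · · · · · · · · · ·
    # · · · · · · · · · · ·
    · # # # · · · · · · · ·
    · # # # # # # · · · · ·
    · · # # # # # # # # · ·
    · · # # # # # # # · · ·
    · · · # # · · · · · · ·
    · · · · · · · · · · · ·
    · · · · · · · · · · · ·

Answer: [[3,1],[3,2],[4,2],[3,3],[4,3],[2,4],[3,4],[4,4],[5,4],[2,5],[3,5],[4,5],[5,5],[6,5],[2,6],[3,6],[4,6],[5,6],[6,6],[7,6],[2,7],[3,7],[4,7],[5,7],[6,7],[7,7],[2,8],[3,8],[4,8],[5,8],[6,8],[7,8],[8,8],[6,9],[7,9],[8,9],[9,9]]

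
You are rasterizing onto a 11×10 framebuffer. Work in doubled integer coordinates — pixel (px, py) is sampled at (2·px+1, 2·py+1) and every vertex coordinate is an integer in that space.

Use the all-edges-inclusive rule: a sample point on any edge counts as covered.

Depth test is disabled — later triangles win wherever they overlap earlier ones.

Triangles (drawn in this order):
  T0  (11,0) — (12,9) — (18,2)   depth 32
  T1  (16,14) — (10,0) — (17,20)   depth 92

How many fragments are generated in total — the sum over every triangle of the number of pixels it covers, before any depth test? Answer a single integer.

T0:
  2·area = 61  (B↔C swapped to make it positive)
  edge (11, 0)→(18, 2): d=(7,2) inclusive
  edge (18, 2)→(12, 9): d=(-6,7) inclusive
  edge (12, 9)→(11, 0): d=(-1,-9) inclusive
    (6,0)@(13, 1): e=[3,41,17] → #
    (7,0)@(15, 1): e=[-1,27,35] → ·
    (6,1)@(13, 3): e=[17,29,15] → #
    (7,1)@(15, 3): e=[13,15,33] → #
    (8,1)@(17, 3): e=[9,1,51] → #
    (9,1)@(19, 3): e=[5,-13,69] → ·
    (6,2)@(13, 5): e=[31,17,13] → #
    (8,2)@(17, 5): e=[23,-11,49] → ·
    (6,3)@(13, 7): e=[45,5,11] → #
    (7,3)@(15, 7): e=[41,-9,29] → ·
    (6,4)@(13, 9): e=[59,-7,9] → ·
  covered (7 px):
    · · · · · · # · · · ·
    · · · · · · # # # · ·
    · · · · · · # # · · ·
    · · · · · · # · · · ·
    · · · · · · · · · · ·
    · · · · · · · · · · ·
    · · · · · · · · · · ·
    · · · · · · · · · · ·
    · · · · · · · · · · ·
    · · · · · · · · · · ·
T1:
  2·area = 22  (B↔C swapped to make it positive)
  edge (16, 14)→(17, 20): d=(1,6) inclusive
  edge (17, 20)→(10, 0): d=(-7,-20) inclusive
  edge (10, 0)→(16, 14): d=(6,14) inclusive
    (6,3)@(13, 7): e=[11,11,0] → #  [on edge]
    (7,3)@(15, 7): e=[-1,51,-28] → ·
    (6,4)@(13, 9): e=[13,-3,12] → ·
    (7,6)@(15, 13): e=[5,9,8] → #
    (8,6)@(17, 13): e=[-7,49,-20] → ·
    (7,7)@(15, 15): e=[7,-5,20] → ·
  covered (2 px):
    · · · · · · · · · · ·
    · · · · · · · · · · ·
    · · · · · · · · · · ·
    · · · · · · # · · · ·
    · · · · · · · · · · ·
    · · · · · · · · · · ·
    · · · · · · · # · · ·
    · · · · · · · · · · ·
    · · · · · · · · · · ·
    · · · · · · · · · · ·

Result: 9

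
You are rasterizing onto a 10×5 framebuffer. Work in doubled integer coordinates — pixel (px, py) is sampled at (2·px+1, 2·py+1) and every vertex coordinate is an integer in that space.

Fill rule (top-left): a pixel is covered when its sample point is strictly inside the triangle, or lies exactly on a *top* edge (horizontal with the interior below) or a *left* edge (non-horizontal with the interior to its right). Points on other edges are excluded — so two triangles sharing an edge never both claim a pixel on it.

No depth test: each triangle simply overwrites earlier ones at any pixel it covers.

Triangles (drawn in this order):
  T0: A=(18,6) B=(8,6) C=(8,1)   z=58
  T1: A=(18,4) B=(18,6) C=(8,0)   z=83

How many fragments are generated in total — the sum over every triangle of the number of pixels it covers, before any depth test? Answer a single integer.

T0:
  2·area = 50
  edge (18, 6)→(8, 6): d=(-10,0) right/bottom  bias=-1
  edge (8, 6)→(8, 1): d=(0,-5) top-left  bias=+0
  edge (8, 1)→(18, 6): d=(10,5) right/bottom  bias=-1
    (4,1)@(9, 3): e=[30,5,15] → █
    (5,1)@(11, 3): e=[30,15,5] → █
    (6,1)@(13, 3): e=[30,25,-5] → ·
    (4,2)@(9, 5): e=[10,5,35] → █
    (6,2)@(13, 5): e=[10,25,15] → █
    (7,2)@(15, 5): e=[10,35,5] → █
    (8,2)@(17, 5): e=[10,45,-5] → ·
    (4,3)@(9, 7): e=[-10,5,55] → ·
    (5,3)@(11, 7): e=[-10,15,45] → ·
    (6,3)@(13, 7): e=[-10,25,35] → ·
    (7,3)@(15, 7): e=[-10,35,25] → ·
  covered (6 px):
    · · · · · · · · · ·
    · · · · █ █ · · · ·
    · · · · █ █ █ █ · ·
    · · · · · · · · · ·
    · · · · · · · · · ·
T1:
  2·area = 20
  edge (18, 4)→(18, 6): d=(0,2) right/bottom  bias=-1
  edge (18, 6)→(8, 0): d=(-10,-6) top-left  bias=+0
  edge (8, 0)→(18, 4): d=(10,4) right/bottom  bias=-1
    (6,1)@(13, 3): e=[10,0,10] → █  [on edge]
    (7,1)@(15, 3): e=[6,12,2] → █
    (8,1)@(17, 3): e=[2,24,-6] → ·
    (6,2)@(13, 5): e=[10,-20,30] → ·
    (7,2)@(15, 5): e=[6,-8,22] → ·
    (8,2)@(17, 5): e=[2,4,14] → █
    (9,2)@(19, 5): e=[-2,16,6] → ·
    (8,3)@(17, 7): e=[2,-16,34] → ·
  covered (3 px):
    · · · · · · · · · ·
    · · · · · · █ █ · ·
    · · · · · · · · █ ·
    · · · · · · · · · ·
    · · · · · · · · · ·

Result: 9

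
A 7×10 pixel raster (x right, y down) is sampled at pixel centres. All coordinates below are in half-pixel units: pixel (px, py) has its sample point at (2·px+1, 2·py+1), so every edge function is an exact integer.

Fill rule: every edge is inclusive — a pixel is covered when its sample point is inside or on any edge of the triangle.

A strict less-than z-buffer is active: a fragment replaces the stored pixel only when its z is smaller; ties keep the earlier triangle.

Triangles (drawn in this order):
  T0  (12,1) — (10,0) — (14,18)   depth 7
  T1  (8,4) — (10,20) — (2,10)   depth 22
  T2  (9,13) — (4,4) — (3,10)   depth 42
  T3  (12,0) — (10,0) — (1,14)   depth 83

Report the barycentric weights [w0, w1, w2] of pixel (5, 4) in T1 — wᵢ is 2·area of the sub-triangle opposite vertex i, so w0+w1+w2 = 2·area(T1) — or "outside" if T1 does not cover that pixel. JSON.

T0:
  2·area = 32  (B↔C swapped to make it positive)
  edge (12, 1)→(14, 18): d=(2,17) inclusive
  edge (14, 18)→(10, 0): d=(-4,-18) inclusive
  edge (10, 0)→(12, 1): d=(2,1) inclusive
    (5,0)@(11, 1): e=[17,14,1] → #
    (6,0)@(13, 1): e=[-17,50,-1] → ·
    (5,1)@(11, 3): e=[21,6,5] → #
    (6,1)@(13, 3): e=[-13,42,3] → ·
    (5,2)@(11, 5): e=[25,-2,9] → ·
    (6,5)@(13, 11): e=[3,10,19] → #
    (6,6)@(13, 13): e=[7,2,23] → #
    (6,7)@(13, 15): e=[11,-6,27] → ·
  covered (4 px):
    · · · · · # ·
    · · · · · # ·
    · · · · · · ·
    · · · · · · ·
    · · · · · · ·
    · · · · · · #
    · · · · · · #
    · · · · · · ·
    · · · · · · ·
    · · · · · · ·
T1:
  2·area = 108
  edge (8, 4)→(10, 20): d=(2,16) inclusive
  edge (10, 20)→(2, 10): d=(-8,-10) inclusive
  edge (2, 10)→(8, 4): d=(6,-6) inclusive
    (5,0)@(11, 1): e=[-54,162,0] → ·  [on edge]
    (4,1)@(9, 3): e=[-18,126,0] → ·  [on edge]
    (3,2)@(7, 5): e=[18,90,0] → #  [on edge]
    (4,2)@(9, 5): e=[-14,110,12] → ·
    (2,3)@(5, 7): e=[54,54,0] → #  [on edge]
    (4,3)@(9, 7): e=[-10,94,24] → ·
    (1,4)@(3, 9): e=[90,18,0] → #  [on edge]
    (4,4)@(9, 9): e=[-6,78,36] → ·
    (0,5)@(1, 11): e=[126,-18,0] → ·  [on edge]
    (1,5)@(3, 11): e=[94,2,12] → #
    (4,5)@(9, 11): e=[-2,62,48] → ·
    (1,6)@(3, 13): e=[98,-14,24] → ·
  covered (15 px):
    · · · · · · ·
    · · · · · · ·
    · · · # · · ·
    · · # # · · ·
    · # # # · · ·
    · # # # · · ·
    · · # # # · ·
    · · · # # · ·
    · · · · # · ·
    · · · · · · ·
T2:
  2·area = 39  (B↔C swapped to make it positive)
  edge (9, 13)→(3, 10): d=(-6,-3) inclusive
  edge (3, 10)→(4, 4): d=(1,-6) inclusive
  edge (4, 4)→(9, 13): d=(5,9) inclusive
    (2,3)@(5, 7): e=[24,9,6] → #
    (3,3)@(7, 7): e=[30,21,-12] → ·
    (0,4)@(1, 9): e=[0,-13,52] → ·  [on edge]
    (2,4)@(5, 9): e=[12,11,16] → #
    (3,4)@(7, 9): e=[18,23,-2] → ·
    (2,5)@(5, 11): e=[0,13,26] → #  [on edge]
    (3,5)@(7, 11): e=[6,25,8] → #
    (4,5)@(9, 11): e=[12,37,-10] → ·
    (2,6)@(5, 13): e=[-12,15,36] → ·
    (3,6)@(7, 13): e=[-6,27,18] → ·
    (4,6)@(9, 13): e=[0,39,0] → #  [on edge]
    (5,6)@(11, 13): e=[6,51,-18] → ·
    (6,7)@(13, 15): e=[0,65,-26] → ·  [on edge]
  covered (5 px):
    · · · · · · ·
    · · · · · · ·
    · · · · · · ·
    · · # · · · ·
    · · # · · · ·
    · · # # · · ·
    · · · · # · ·
    · · · · · · ·
    · · · · · · ·
    · · · · · · ·
T3:
  2·area = 28  (B↔C swapped to make it positive)
  edge (12, 0)→(1, 14): d=(-11,14) inclusive
  edge (1, 14)→(10, 0): d=(9,-14) inclusive
  edge (10, 0)→(12, 0): d=(2,0) inclusive
    (5,0)@(11, 1): e=[3,23,2] → #
    (6,0)@(13, 1): e=[-25,51,2] → ·
    (4,1)@(9, 3): e=[9,13,6] → #
    (5,1)@(11, 3): e=[-19,41,6] → ·
    (3,2)@(7, 5): e=[15,3,10] → #
    (4,2)@(9, 5): e=[-13,31,10] → ·
    (3,3)@(7, 7): e=[-7,21,14] → ·
    (1,5)@(3, 11): e=[5,1,22] → #
    (2,5)@(5, 11): e=[-23,29,22] → ·
    (1,6)@(3, 13): e=[-17,19,26] → ·
  covered (4 px):
    · · · · · # ·
    · · · · # · ·
    · · · # · · ·
    · · · · · · ·
    · · · · · · ·
    · # · · · · ·
    · · · · · · ·
    · · · · · · ·
    · · · · · · ·
    · · · · · · ·

Final: "outside"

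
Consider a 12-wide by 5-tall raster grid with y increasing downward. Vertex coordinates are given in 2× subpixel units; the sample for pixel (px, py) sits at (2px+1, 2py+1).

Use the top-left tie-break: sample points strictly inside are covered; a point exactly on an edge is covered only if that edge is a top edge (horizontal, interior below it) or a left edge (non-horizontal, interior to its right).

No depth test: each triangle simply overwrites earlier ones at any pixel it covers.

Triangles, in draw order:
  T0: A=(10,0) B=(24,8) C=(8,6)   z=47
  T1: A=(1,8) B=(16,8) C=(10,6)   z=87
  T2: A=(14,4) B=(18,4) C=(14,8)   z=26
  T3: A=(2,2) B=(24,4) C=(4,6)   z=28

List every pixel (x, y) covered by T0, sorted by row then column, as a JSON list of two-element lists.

T0:
  2·area = 100
  edge (10, 0)→(24, 8): d=(14,8) right/bottom  bias=-1
  edge (24, 8)→(8, 6): d=(-16,-2) top-left  bias=+0
  edge (8, 6)→(10, 0): d=(2,-6) top-left  bias=+0
    (5,0)@(11, 1): e=[6,86,8] → #
    (6,0)@(13, 1): e=[-10,90,20] → ·
    (4,1)@(9, 3): e=[50,50,0] → #  [on edge]
    (6,1)@(13, 3): e=[18,58,24] → #
    (7,1)@(15, 3): e=[2,62,36] → #
    (8,1)@(17, 3): e=[-14,66,48] → ·
    (4,2)@(9, 5): e=[78,18,4] → #
    (8,2)@(17, 5): e=[14,34,52] → #
    (9,2)@(19, 5): e=[-2,38,64] → ·
    (4,3)@(9, 7): e=[106,-14,8] → ·
    (5,3)@(11, 7): e=[90,-10,20] → ·
    (6,3)@(13, 7): e=[74,-6,32] → ·
    (3,4)@(7, 9): e=[150,-50,0] → ·  [on edge]
  covered (13 px):
    · · · · · # · · · · · ·
    · · · · # # # # · · · ·
    · · · · # # # # # · · ·
    · · · · · · · · # # # ·
    · · · · · · · · · · · ·
T1:
  2·area = 30  (B↔C swapped to make it positive)
  edge (1, 8)→(10, 6): d=(9,-2) top-left  bias=+0
  edge (10, 6)→(16, 8): d=(6,2) right/bottom  bias=-1
  edge (16, 8)→(1, 8): d=(-15,0) right/bottom  bias=-1
    (0,1)@(1, 3): e=[-45,0,75] → ·  [on edge]
    (3,2)@(7, 5): e=[-15,0,45] → ·  [on edge]
    (3,3)@(7, 7): e=[3,12,15] → #
    (4,3)@(9, 7): e=[7,8,15] → #
    (5,3)@(11, 7): e=[11,4,15] → #
    (6,3)@(13, 7): e=[15,0,15] → ·  [on edge]
    (3,4)@(7, 9): e=[21,24,-15] → ·
    (4,4)@(9, 9): e=[25,20,-15] → ·
    (5,4)@(11, 9): e=[29,16,-15] → ·
    (9,4)@(19, 9): e=[45,0,-15] → ·  [on edge]
  covered (3 px):
    · · · · · · · · · · · ·
    · · · · · · · · · · · ·
    · · · · · · · · · · · ·
    · · · # # # · · · · · ·
    · · · · · · · · · · · ·
T2:
  2·area = 16
  edge (14, 4)→(18, 4): d=(4,0) top-left  bias=+0
  edge (18, 4)→(14, 8): d=(-4,4) right/bottom  bias=-1
  edge (14, 8)→(14, 4): d=(0,-4) top-left  bias=+0
    (10,0)@(21, 1): e=[-12,0,28] → ·  [on edge]
    (9,1)@(19, 3): e=[-4,0,20] → ·  [on edge]
    (7,2)@(15, 5): e=[4,8,4] → #
    (8,2)@(17, 5): e=[4,0,12] → ·  [on edge]
    (7,3)@(15, 7): e=[12,0,4] → ·  [on edge]
    (6,4)@(13, 9): e=[20,0,-4] → ·  [on edge]
  covered (1 px):
    · · · · · · · · · · · ·
    · · · · · · · · · · · ·
    · · · · · · · # · · · ·
    · · · · · · · · · · · ·
    · · · · · · · · · · · ·
T3:
  2·area = 84
  edge (2, 2)→(24, 4): d=(22,2) right/bottom  bias=-1
  edge (24, 4)→(4, 6): d=(-20,2) right/bottom  bias=-1
  edge (4, 6)→(2, 2): d=(-2,-4) top-left  bias=+0
    (1,1)@(3, 3): e=[20,62,2] → #
    (2,1)@(5, 3): e=[16,58,10] → #
    (3,1)@(7, 3): e=[12,54,18] → #
    (4,1)@(9, 3): e=[8,50,26] → #
    (5,1)@(11, 3): e=[4,46,34] → #
    (6,1)@(13, 3): e=[0,42,42] → ·  [on edge]
    (1,2)@(3, 5): e=[64,22,-2] → ·
    (2,2)@(5, 5): e=[60,18,6] → #
    (6,2)@(13, 5): e=[44,2,38] → #
    (7,2)@(15, 5): e=[40,-2,46] → ·
    (2,3)@(5, 7): e=[104,-22,2] → ·
    (3,3)@(7, 7): e=[100,-26,10] → ·
  covered (10 px):
    · · · · · · · · · · · ·
    · # # # # # · · · · · ·
    · · # # # # # · · · · ·
    · · · · · · · · · · · ·
    · · · · · · · · · · · ·

Answer: [[5,0],[4,1],[5,1],[6,1],[7,1],[4,2],[5,2],[6,2],[7,2],[8,2],[8,3],[9,3],[10,3]]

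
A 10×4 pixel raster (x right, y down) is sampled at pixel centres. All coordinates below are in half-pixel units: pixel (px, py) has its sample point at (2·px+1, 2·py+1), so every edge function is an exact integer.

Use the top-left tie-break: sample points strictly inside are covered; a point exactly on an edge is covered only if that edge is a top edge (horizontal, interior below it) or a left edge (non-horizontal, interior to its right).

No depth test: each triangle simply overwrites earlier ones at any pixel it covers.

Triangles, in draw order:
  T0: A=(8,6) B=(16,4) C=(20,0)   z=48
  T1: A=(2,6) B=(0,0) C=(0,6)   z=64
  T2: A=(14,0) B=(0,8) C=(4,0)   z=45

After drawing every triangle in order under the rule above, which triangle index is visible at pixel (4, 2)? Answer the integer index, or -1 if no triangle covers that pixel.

T0:
  2·area = 24  (B↔C swapped to make it positive)
  edge (8, 6)→(20, 0): d=(12,-6) top-left  bias=+0
  edge (20, 0)→(16, 4): d=(-4,4) right/bottom  bias=-1
  edge (16, 4)→(8, 6): d=(-8,2) right/bottom  bias=-1
    (9,0)@(19, 1): e=[6,0,18] → ·  [on edge]
    (7,1)@(15, 3): e=[6,8,10] → █
    (8,1)@(17, 3): e=[18,0,6] → ·  [on edge]
    (5,2)@(11, 5): e=[6,16,2] → █
    (6,2)@(13, 5): e=[18,8,-2] → ·
    (7,2)@(15, 5): e=[30,0,-6] → ·  [on edge]
    (5,3)@(11, 7): e=[30,8,-14] → ·
    (6,3)@(13, 7): e=[42,0,-18] → ·  [on edge]
  covered (2 px):
    · · · · · · · · · ·
    · · · · · · · █ · ·
    · · · · · █ · · · ·
    · · · · · · · · · ·
T1:
  2·area = 12  (B↔C swapped to make it positive)
  edge (2, 6)→(0, 6): d=(-2,0) right/bottom  bias=-1
  edge (0, 6)→(0, 0): d=(0,-6) top-left  bias=+0
  edge (0, 0)→(2, 6): d=(2,6) right/bottom  bias=-1
    (0,1)@(1, 3): e=[6,6,0] → ·  [on edge]
    (0,2)@(1, 5): e=[2,6,4] → █
    (1,2)@(3, 5): e=[2,18,-8] → ·
    (0,3)@(1, 7): e=[-2,6,8] → ·
  covered (1 px):
    · · · · · · · · · ·
    · · · · · · · · · ·
    █ · · · · · · · · ·
    · · · · · · · · · ·
T2:
  2·area = 80
  edge (14, 0)→(0, 8): d=(-14,8) right/bottom  bias=-1
  edge (0, 8)→(4, 0): d=(4,-8) top-left  bias=+0
  edge (4, 0)→(14, 0): d=(10,0) top-left  bias=+0
    (2,0)@(5, 1): e=[58,12,10] → █
    (3,0)@(7, 1): e=[42,28,10] → █
    (4,0)@(9, 1): e=[26,44,10] → █
    (5,0)@(11, 1): e=[10,60,10] → █
    (6,0)@(13, 1): e=[-6,76,10] → ·
    (1,1)@(3, 3): e=[46,4,30] → █
    (4,1)@(9, 3): e=[-2,52,30] → ·
    (5,1)@(11, 3): e=[-18,68,30] → ·
    (1,2)@(3, 5): e=[18,12,50] → █
    (3,2)@(7, 5): e=[-14,44,50] → ·
    (0,3)@(1, 7): e=[6,4,70] → █
    (1,3)@(3, 7): e=[-10,20,70] → ·
  covered (10 px):
    · · █ █ █ █ · · · ·
    · █ █ █ · · · · · ·
    · █ █ · · · · · · ·
    █ · · · · · · · · ·

Z-buffer (winner per pixel, '.' = empty):
  . . 2 2 2 2 . . . .
  . 2 2 2 . . . 0 . .
  1 2 2 . . 0 . . . .
  2 . . . . . . . . .

Answer: -1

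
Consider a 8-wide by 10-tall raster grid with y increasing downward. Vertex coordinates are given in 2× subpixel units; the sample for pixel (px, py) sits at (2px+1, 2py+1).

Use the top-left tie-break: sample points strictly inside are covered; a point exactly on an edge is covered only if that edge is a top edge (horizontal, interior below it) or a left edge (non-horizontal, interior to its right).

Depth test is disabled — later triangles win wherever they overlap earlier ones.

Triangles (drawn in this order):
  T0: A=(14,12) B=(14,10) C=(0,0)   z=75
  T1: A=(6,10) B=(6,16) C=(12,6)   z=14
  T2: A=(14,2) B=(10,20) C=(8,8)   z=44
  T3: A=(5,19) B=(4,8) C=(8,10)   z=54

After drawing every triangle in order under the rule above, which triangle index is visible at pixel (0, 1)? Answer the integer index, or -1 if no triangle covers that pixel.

T0:
  2·area = 28  (B↔C swapped to make it positive)
  edge (14, 12)→(0, 0): d=(-14,-12) top-left  bias=+0
  edge (0, 0)→(14, 10): d=(14,10) right/bottom  bias=-1
  edge (14, 10)→(14, 12): d=(0,2) right/bottom  bias=-1
    (3,2)@(7, 5): e=[14,0,14] → .  [on edge]
    (4,3)@(9, 7): e=[10,8,10] → X
    (5,3)@(11, 7): e=[34,-12,6] → .
    (4,4)@(9, 9): e=[-18,36,10] → .
    (5,4)@(11, 9): e=[6,16,6] → X
    (6,4)@(13, 9): e=[30,-4,2] → .
    (5,5)@(11, 11): e=[-22,44,6] → .
    (6,5)@(13, 11): e=[2,24,2] → X
    (7,5)@(15, 11): e=[26,4,-2] → .
    (6,6)@(13, 13): e=[-26,52,2] → .
  covered (3 px):
    . . . . . . . .
    . . . . . . . .
    . . . . . . . .
    . . . . X . . .
    . . . . . X . .
    . . . . . . X .
    . . . . . . . .
    . . . . . . . .
    . . . . . . . .
    . . . . . . . .
T1:
  2·area = 36  (B↔C swapped to make it positive)
  edge (6, 10)→(12, 6): d=(6,-4) top-left  bias=+0
  edge (12, 6)→(6, 16): d=(-6,10) right/bottom  bias=-1
  edge (6, 16)→(6, 10): d=(0,-6) top-left  bias=+0
    (7,0)@(15, 1): e=[-18,0,54] → .  [on edge]
    (5,3)@(11, 7): e=[2,4,30] → X
    (6,3)@(13, 7): e=[10,-16,42] → .
    (4,4)@(9, 9): e=[6,12,18] → X
    (5,4)@(11, 9): e=[14,-8,30] → .
    (3,5)@(7, 11): e=[10,20,6] → X
    (4,5)@(9, 11): e=[18,0,18] → .  [on edge]
    (3,6)@(7, 13): e=[22,8,6] → X
    (4,6)@(9, 13): e=[30,-12,18] → .
    (3,7)@(7, 15): e=[34,-4,6] → .
  covered (4 px):
    . . . . . . . .
    . . . . . . . .
    . . . . . . . .
    . . . . . X . .
    . . . . X . . .
    . . . X . . . .
    . . . X . . . .
    . . . . . . . .
    . . . . . . . .
    . . . . . . . .
T2:
  2·area = 84
  edge (14, 2)→(10, 20): d=(-4,18) right/bottom  bias=-1
  edge (10, 20)→(8, 8): d=(-2,-12) top-left  bias=+0
  edge (8, 8)→(14, 2): d=(6,-6) top-left  bias=+0
    (7,0)@(15, 1): e=[-14,98,0] → .  [on edge]
    (6,1)@(13, 3): e=[14,70,0] → X  [on edge]
    (7,1)@(15, 3): e=[-22,94,12] → .
    (5,2)@(11, 5): e=[42,42,0] → X  [on edge]
    (7,2)@(15, 5): e=[-30,90,24] → .
    (4,3)@(9, 7): e=[70,14,0] → X  [on edge]
    (6,3)@(13, 7): e=[-2,62,24] → .
    (3,4)@(7, 9): e=[98,-14,0] → .  [on edge]
    (4,4)@(9, 9): e=[62,10,12] → X
    (6,4)@(13, 9): e=[-10,58,36] → .
    (2,5)@(5, 11): e=[126,-42,0] → .  [on edge]
    (4,5)@(9, 11): e=[54,6,24] → X
    (1,6)@(3, 13): e=[154,-70,0] → .  [on edge]
    (0,7)@(1, 15): e=[182,-98,0] → .  [on edge]
  covered (12 px):
    . . . . . . . .
    . . . . . . X .
    . . . . . X X .
    . . . . X X . .
    . . . . X X . .
    . . . . X X . .
    . . . . X X . .
    . . . . . X . .
    . . . . . . . .
    . . . . . . . .
T3:
  2·area = 42
  edge (5, 19)→(4, 8): d=(-1,-11) top-left  bias=+0
  edge (4, 8)→(8, 10): d=(4,2) right/bottom  bias=-1
  edge (8, 10)→(5, 19): d=(-3,9) right/bottom  bias=-1
    (5,0)@(11, 1): e=[84,-42,0] → .  [on edge]
    (4,3)@(9, 7): e=[56,-14,0] → .  [on edge]
    (2,4)@(5, 9): e=[10,2,30] → X
    (3,4)@(7, 9): e=[32,-2,12] → .
    (2,5)@(5, 11): e=[8,10,24] → X
    (3,5)@(7, 11): e=[30,6,6] → X
    (4,5)@(9, 11): e=[52,2,-12] → .
    (2,6)@(5, 13): e=[6,18,18] → X
    (3,6)@(7, 13): e=[28,14,0] → .  [on edge]
    (2,7)@(5, 15): e=[4,26,12] → X
    (3,7)@(7, 15): e=[26,22,-6] → .
    (2,8)@(5, 17): e=[2,34,6] → X
    (2,9)@(5, 19): e=[0,42,0] → .  [on edge]
  covered (6 px):
    . . . . . . . .
    . . . . . . . .
    . . . . . . . .
    . . . . . . . .
    . . X . . . . .
    . . X X . . . .
    . . X . . . . .
    . . X . . . . .
    . . X . . . . .
    . . . . . . . .

Z-buffer (winner per pixel, '.' = empty):
  . . . . . . . .
  . . . . . . 2 .
  . . . . . 2 2 .
  . . . . 2 2 . .
  . . 3 . 2 2 . .
  . . 3 3 2 2 0 .
  . . 3 1 2 2 . .
  . . 3 . . 2 . .
  . . 3 . . . . .
  . . . . . . . .

Answer: -1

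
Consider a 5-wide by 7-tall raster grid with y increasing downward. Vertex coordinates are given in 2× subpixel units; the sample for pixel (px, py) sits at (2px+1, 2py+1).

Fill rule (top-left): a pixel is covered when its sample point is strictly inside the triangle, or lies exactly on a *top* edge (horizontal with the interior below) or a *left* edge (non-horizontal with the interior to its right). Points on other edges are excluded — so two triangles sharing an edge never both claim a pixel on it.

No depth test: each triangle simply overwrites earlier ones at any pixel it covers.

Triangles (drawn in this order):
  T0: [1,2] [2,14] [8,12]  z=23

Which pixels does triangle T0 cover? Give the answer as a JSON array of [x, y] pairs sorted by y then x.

T0:
  2·area = 74  (B↔C swapped to make it positive)
  edge (1, 2)→(8, 12): d=(7,10) right/bottom  bias=-1
  edge (8, 12)→(2, 14): d=(-6,2) right/bottom  bias=-1
  edge (2, 14)→(1, 2): d=(-1,-12) top-left  bias=+0
    (1,2)@(3, 5): e=[1,52,21] → █
    (2,2)@(5, 5): e=[-19,48,45] → ·
    (1,3)@(3, 7): e=[15,40,19] → █
    (2,3)@(5, 7): e=[-5,36,43] → ·
    (1,4)@(3, 9): e=[29,28,17] → █
    (2,4)@(5, 9): e=[9,24,41] → █
    (3,4)@(7, 9): e=[-11,20,65] → ·
    (1,5)@(3, 11): e=[43,16,15] → █
    (3,5)@(7, 11): e=[3,8,63] → █
    (4,5)@(9, 11): e=[-17,4,87] → ·
    (1,6)@(3, 13): e=[57,4,13] → █
    (2,6)@(5, 13): e=[37,0,37] → ·  [on edge]
  covered (8 px):
    · · · · ·
    · · · · ·
    · █ · · ·
    · █ · · ·
    · █ █ · ·
    · █ █ █ ·
    · █ · · ·

Result: [[1,2],[1,3],[1,4],[2,4],[1,5],[2,5],[3,5],[1,6]]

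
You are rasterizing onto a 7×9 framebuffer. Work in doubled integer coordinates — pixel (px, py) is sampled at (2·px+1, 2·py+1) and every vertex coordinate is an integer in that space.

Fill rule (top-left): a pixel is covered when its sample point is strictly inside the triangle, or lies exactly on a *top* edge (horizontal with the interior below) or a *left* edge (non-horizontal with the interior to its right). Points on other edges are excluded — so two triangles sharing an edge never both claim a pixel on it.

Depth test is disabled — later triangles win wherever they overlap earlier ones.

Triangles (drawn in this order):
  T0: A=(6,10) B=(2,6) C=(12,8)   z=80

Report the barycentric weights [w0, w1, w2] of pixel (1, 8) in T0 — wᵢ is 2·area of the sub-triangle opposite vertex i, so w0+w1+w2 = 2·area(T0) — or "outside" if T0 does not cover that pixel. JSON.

T0:
  2·area = 32
  edge (6, 10)→(2, 6): d=(-4,-4) top-left  bias=+0
  edge (2, 6)→(12, 8): d=(10,2) right/bottom  bias=-1
  edge (12, 8)→(6, 10): d=(-6,2) right/bottom  bias=-1
    (0,2)@(1, 5): e=[0,-8,40] → .  [on edge]
    (1,3)@(3, 7): e=[0,8,24] → X  [on edge]
    (2,3)@(5, 7): e=[8,4,20] → X
    (3,3)@(7, 7): e=[16,0,16] → .  [on edge]
    (1,4)@(3, 9): e=[-8,28,12] → .
    (2,4)@(5, 9): e=[0,24,8] → X  [on edge]
    (3,4)@(7, 9): e=[8,20,4] → X
    (4,4)@(9, 9): e=[16,16,0] → .  [on edge]
    (1,5)@(3, 11): e=[-16,48,0] → .  [on edge]
    (2,5)@(5, 11): e=[-8,44,-4] → .
    (3,5)@(7, 11): e=[0,40,-8] → .  [on edge]
    (4,6)@(9, 13): e=[0,56,-24] → .  [on edge]
    (5,7)@(11, 15): e=[0,72,-40] → .  [on edge]
    (6,8)@(13, 17): e=[0,88,-56] → .  [on edge]
  covered (4 px):
    . . . . . . .
    . . . . . . .
    . . . . . . .
    . X X . . . .
    . . X X . . .
    . . . . . . .
    . . . . . . .
    . . . . . . .
    . . . . . . .

Answer: "outside"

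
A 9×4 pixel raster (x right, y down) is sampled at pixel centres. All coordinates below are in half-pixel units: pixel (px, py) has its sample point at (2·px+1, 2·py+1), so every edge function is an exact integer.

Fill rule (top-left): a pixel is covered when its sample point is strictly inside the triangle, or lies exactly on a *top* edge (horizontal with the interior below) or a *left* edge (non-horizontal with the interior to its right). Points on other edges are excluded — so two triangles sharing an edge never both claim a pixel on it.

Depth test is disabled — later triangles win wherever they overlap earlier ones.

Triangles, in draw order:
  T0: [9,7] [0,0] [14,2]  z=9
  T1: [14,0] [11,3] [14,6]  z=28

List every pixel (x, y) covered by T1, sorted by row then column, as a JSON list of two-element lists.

T0:
  2·area = 80
  edge (9, 7)→(0, 0): d=(-9,-7) top-left  bias=+0
  edge (0, 0)→(14, 2): d=(14,2) right/bottom  bias=-1
  edge (14, 2)→(9, 7): d=(-5,5) right/bottom  bias=-1
    (1,0)@(3, 1): e=[12,8,60] → █
    (2,0)@(5, 1): e=[26,4,50] → █
    (3,0)@(7, 1): e=[40,0,40] → ·  [on edge]
    (7,0)@(15, 1): e=[96,-16,0] → ·  [on edge]
    (1,1)@(3, 3): e=[-6,36,50] → ·
    (2,1)@(5, 3): e=[8,32,40] → █
    (3,1)@(7, 3): e=[22,28,30] → █
    (4,1)@(9, 3): e=[36,24,20] → █
    (5,1)@(11, 3): e=[50,20,10] → █
    (6,1)@(13, 3): e=[64,16,0] → ·  [on edge]
    (2,2)@(5, 5): e=[-10,60,30] → ·
    (3,2)@(7, 5): e=[4,56,20] → █
    (5,2)@(11, 5): e=[32,48,0] → ·  [on edge]
    (4,3)@(9, 7): e=[0,80,0] → ·  [on edge]
  covered (8 px):
    · █ █ · · · · · ·
    · · █ █ █ █ · · ·
    · · · █ █ · · · ·
    · · · · · · · · ·
T1:
  2·area = 18  (B↔C swapped to make it positive)
  edge (14, 0)→(14, 6): d=(0,6) right/bottom  bias=-1
  edge (14, 6)→(11, 3): d=(-3,-3) top-left  bias=+0
  edge (11, 3)→(14, 0): d=(3,-3) top-left  bias=+0
    (4,0)@(9, 1): e=[30,0,-12] → ·  [on edge]
    (6,0)@(13, 1): e=[6,12,0] → █  [on edge]
    (7,0)@(15, 1): e=[-6,18,6] → ·
    (5,1)@(11, 3): e=[18,0,0] → █  [on edge]
    (7,1)@(15, 3): e=[-6,12,12] → ·
    (4,2)@(9, 5): e=[30,-12,0] → ·  [on edge]
    (5,2)@(11, 5): e=[18,-6,6] → ·
    (6,2)@(13, 5): e=[6,0,12] → █  [on edge]
    (7,2)@(15, 5): e=[-6,6,18] → ·
    (3,3)@(7, 7): e=[42,-24,0] → ·  [on edge]
    (6,3)@(13, 7): e=[6,-6,18] → ·
    (7,3)@(15, 7): e=[-6,0,24] → ·  [on edge]
  covered (4 px):
    · · · · · · █ · ·
    · · · · · █ █ · ·
    · · · · · · █ · ·
    · · · · · · · · ·

Result: [[6,0],[5,1],[6,1],[6,2]]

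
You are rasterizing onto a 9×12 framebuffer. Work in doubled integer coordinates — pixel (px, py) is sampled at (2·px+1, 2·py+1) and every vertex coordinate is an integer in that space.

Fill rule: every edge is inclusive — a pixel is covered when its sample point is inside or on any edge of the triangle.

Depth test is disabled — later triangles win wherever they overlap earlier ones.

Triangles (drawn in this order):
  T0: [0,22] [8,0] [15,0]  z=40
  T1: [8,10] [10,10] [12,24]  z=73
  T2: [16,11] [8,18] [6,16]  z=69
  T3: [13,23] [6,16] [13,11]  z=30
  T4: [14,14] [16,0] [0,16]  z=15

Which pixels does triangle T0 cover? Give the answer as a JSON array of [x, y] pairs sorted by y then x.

T0:
  2·area = 154
  edge (0, 22)→(8, 0): d=(8,-22) inclusive
  edge (8, 0)→(15, 0): d=(7,0) inclusive
  edge (15, 0)→(0, 22): d=(-15,22) inclusive
    (4,0)@(9, 1): e=[30,7,117] → #
    (5,0)@(11, 1): e=[74,7,73] → #
    (6,0)@(13, 1): e=[118,7,29] → #
    (7,0)@(15, 1): e=[162,7,-15] → ·
    (3,1)@(7, 3): e=[2,21,131] → #
    (6,1)@(13, 3): e=[134,21,-1] → ·
    (3,2)@(7, 5): e=[18,35,101] → #
    (6,2)@(13, 5): e=[150,35,-31] → ·
    (3,3)@(7, 7): e=[34,49,71] → #
    (5,3)@(11, 7): e=[122,49,-17] → ·
    (2,4)@(5, 9): e=[6,63,85] → #
    (4,4)@(9, 9): e=[94,63,-3] → ·
  covered (18 px):
    · · · · # # # · ·
    · · · # # # · · ·
    · · · # # # · · ·
    · · · # # · · · ·
    · · # # · · · · ·
    · · # # · · · · ·
    · · # · · · · · ·
    · # · · · · · · ·
    · # · · · · · · ·
    · · · · · · · · ·
    · · · · · · · · ·
    · · · · · · · · ·
T1:
  2·area = 28
  edge (8, 10)→(10, 10): d=(2,0) inclusive
  edge (10, 10)→(12, 24): d=(2,14) inclusive
  edge (12, 24)→(8, 10): d=(-4,-14) inclusive
    (4,1)@(9, 3): e=[-14,0,42] → ·  [on edge]
    (4,5)@(9, 11): e=[2,16,10] → #
    (5,5)@(11, 11): e=[2,-12,38] → ·
    (4,6)@(9, 13): e=[6,20,2] → #
    (5,6)@(11, 13): e=[6,-8,30] → ·
    (4,7)@(9, 15): e=[10,24,-6] → ·
    (5,8)@(11, 17): e=[14,0,14] → #  [on edge]
    (6,8)@(13, 17): e=[14,-28,42] → ·
    (5,9)@(11, 19): e=[18,4,6] → #
    (6,9)@(13, 19): e=[18,-24,34] → ·
    (5,10)@(11, 21): e=[22,8,-2] → ·
  covered (4 px):
    · · · · · · · · ·
    · · · · · · · · ·
    · · · · · · · · ·
    · · · · · · · · ·
    · · · · · · · · ·
    · · · · # · · · ·
    · · · · # · · · ·
    · · · · · · · · ·
    · · · · · # · · ·
    · · · · · # · · ·
    · · · · · · · · ·
    · · · · · · · · ·
T2:
  2·area = 30
  edge (16, 11)→(8, 18): d=(-8,7) inclusive
  edge (8, 18)→(6, 16): d=(-2,-2) inclusive
  edge (6, 16)→(16, 11): d=(10,-5) inclusive
    (0,5)@(1, 11): e=[105,0,-75] → ·  [on edge]
    (1,6)@(3, 13): e=[75,0,-45] → ·  [on edge]
    (6,6)@(13, 13): e=[5,20,5] → #
    (7,6)@(15, 13): e=[-9,24,15] → ·
    (2,7)@(5, 15): e=[45,0,-15] → ·  [on edge]
    (4,7)@(9, 15): e=[17,8,5] → #
    (5,7)@(11, 15): e=[3,12,15] → #
    (6,7)@(13, 15): e=[-11,16,25] → ·
    (3,8)@(7, 17): e=[15,0,15] → #  [on edge]
    (5,8)@(11, 17): e=[-13,8,35] → ·
    (3,9)@(7, 19): e=[-1,-4,35] → ·
    (4,9)@(9, 19): e=[-15,0,45] → ·  [on edge]
    (5,10)@(11, 21): e=[-45,0,75] → ·  [on edge]
    (6,11)@(13, 23): e=[-75,0,105] → ·  [on edge]
  covered (5 px):
    · · · · · · · · ·
    · · · · · · · · ·
    · · · · · · · · ·
    · · · · · · · · ·
    · · · · · · · · ·
    · · · · · · · · ·
    · · · · · · # · ·
    · · · · # # · · ·
    · · · # # · · · ·
    · · · · · · · · ·
    · · · · · · · · ·
    · · · · · · · · ·
T3:
  2·area = 84
  edge (13, 23)→(6, 16): d=(-7,-7) inclusive
  edge (6, 16)→(13, 11): d=(7,-5) inclusive
  edge (13, 11)→(13, 23): d=(0,12) inclusive
    (6,0)@(13, 1): e=[154,-70,0] → ·  [on edge]
    (6,1)@(13, 3): e=[140,-56,0] → ·  [on edge]
    (6,2)@(13, 5): e=[126,-42,0] → ·  [on edge]
    (6,3)@(13, 7): e=[112,-28,0] → ·  [on edge]
    (6,4)@(13, 9): e=[98,-14,0] → ·  [on edge]
    (0,5)@(1, 11): e=[0,-60,144] → ·  [on edge]
    (6,5)@(13, 11): e=[84,0,0] → #  [on edge]
    (7,5)@(15, 11): e=[98,10,-24] → ·
    (1,6)@(3, 13): e=[0,-36,120] → ·  [on edge]
    (5,6)@(11, 13): e=[56,4,24] → #
    (6,6)@(13, 13): e=[70,14,0] → #  [on edge]
    (7,6)@(15, 13): e=[84,24,-24] → ·
    (2,7)@(5, 15): e=[0,-12,96] → ·  [on edge]
    (6,7)@(13, 15): e=[56,28,0] → #  [on edge]
    (3,8)@(7, 17): e=[0,12,72] → #  [on edge]
    (6,8)@(13, 17): e=[42,42,0] → #  [on edge]
    (4,9)@(9, 19): e=[0,36,48] → #  [on edge]
    (6,9)@(13, 19): e=[28,56,0] → #  [on edge]
    (5,10)@(11, 21): e=[0,60,24] → #  [on edge]
    (6,10)@(13, 21): e=[14,70,0] → #  [on edge]
    (6,11)@(13, 23): e=[0,84,0] → #  [on edge]
  covered (16 px):
    · · · · · · · · ·
    · · · · · · · · ·
    · · · · · · · · ·
    · · · · · · · · ·
    · · · · · · · · ·
    · · · · · · # · ·
    · · · · · # # · ·
    · · · · # # # · ·
    · · · # # # # · ·
    · · · · # # # · ·
    · · · · · # # · ·
    · · · · · · # · ·
T4:
  2·area = 192  (B↔C swapped to make it positive)
  edge (14, 14)→(0, 16): d=(-14,2) inclusive
  edge (0, 16)→(16, 0): d=(16,-16) inclusive
  edge (16, 0)→(14, 14): d=(-2,14) inclusive
    (7,0)@(15, 1): e=[180,0,12] → #  [on edge]
    (8,0)@(17, 1): e=[176,32,-16] → ·
    (6,1)@(13, 3): e=[156,0,36] → #  [on edge]
    (8,1)@(17, 3): e=[148,64,-20] → ·
    (5,2)@(11, 5): e=[132,0,60] → #  [on edge]
    (8,2)@(17, 5): e=[120,96,-24] → ·
    (4,3)@(9, 7): e=[108,0,84] → #  [on edge]
    (7,3)@(15, 7): e=[96,96,0] → #  [on edge]
    (8,3)@(17, 7): e=[92,128,-28] → ·
    (3,4)@(7, 9): e=[84,0,108] → #  [on edge]
    (7,4)@(15, 9): e=[68,128,-4] → ·
    (2,5)@(5, 11): e=[60,0,132] → #  [on edge]
    (1,6)@(3, 13): e=[36,0,156] → #  [on edge]
    (0,7)@(1, 15): e=[12,0,180] → #  [on edge]
    (3,7)@(7, 15): e=[0,96,96] → #  [on edge]
    (6,10)@(13, 21): e=[-96,288,0] → ·  [on edge]
  covered (29 px):
    · · · · · · · # ·
    · · · · · · # # ·
    · · · · · # # # ·
    · · · · # # # # ·
    · · · # # # # · ·
    · · # # # # # · ·
    · # # # # # # · ·
    # # # # · · · · ·
    · · · · · · · · ·
    · · · · · · · · ·
    · · · · · · · · ·
    · · · · · · · · ·

Final: [[4,0],[5,0],[6,0],[3,1],[4,1],[5,1],[3,2],[4,2],[5,2],[3,3],[4,3],[2,4],[3,4],[2,5],[3,5],[2,6],[1,7],[1,8]]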